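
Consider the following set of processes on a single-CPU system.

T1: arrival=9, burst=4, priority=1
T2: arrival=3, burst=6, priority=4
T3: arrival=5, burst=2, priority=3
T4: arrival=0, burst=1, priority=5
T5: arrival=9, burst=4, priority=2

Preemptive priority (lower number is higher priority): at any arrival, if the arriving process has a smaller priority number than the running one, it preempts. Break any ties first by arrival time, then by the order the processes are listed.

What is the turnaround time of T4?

Timeline: | T4 0-1 | idle 1-3 | T2 3-5 | T3 5-7 | T2 7-9 | T1 9-13 | T5 13-17 | T2 17-19 |
Completion: T1=13  T2=19  T3=7  T4=1  T5=17
Turnaround (C−A): T1=4  T2=16  T3=2  T4=1  T5=8
Turnaround(T4) = completion − arrival = 1 − 0 = 1

1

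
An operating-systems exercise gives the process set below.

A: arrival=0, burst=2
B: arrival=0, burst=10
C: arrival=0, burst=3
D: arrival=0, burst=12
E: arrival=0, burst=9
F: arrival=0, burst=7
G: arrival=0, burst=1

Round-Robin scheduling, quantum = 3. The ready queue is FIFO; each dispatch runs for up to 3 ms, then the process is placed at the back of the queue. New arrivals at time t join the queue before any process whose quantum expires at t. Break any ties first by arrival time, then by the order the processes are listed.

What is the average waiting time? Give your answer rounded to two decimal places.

Schedule: | A 0-2 | B 2-5 | C 5-8 | D 8-11 | E 11-14 | F 14-17 | G 17-18 | B 18-21 | D 21-24 | E 24-27 | F 27-30 | B 30-33 | D 33-36 | E 36-39 | F 39-40 | B 40-41 | D 41-44 |
Completion: A=2  B=41  C=8  D=44  E=39  F=40  G=18
Turnaround (C−A): A=2  B=41  C=8  D=44  E=39  F=40  G=18
Waiting times: A=0, B=31, C=5, D=32, E=30, F=33, G=17
Average waiting = (0+31+5+32+30+33+17) / 7 = 148/7 = 21.14

21.14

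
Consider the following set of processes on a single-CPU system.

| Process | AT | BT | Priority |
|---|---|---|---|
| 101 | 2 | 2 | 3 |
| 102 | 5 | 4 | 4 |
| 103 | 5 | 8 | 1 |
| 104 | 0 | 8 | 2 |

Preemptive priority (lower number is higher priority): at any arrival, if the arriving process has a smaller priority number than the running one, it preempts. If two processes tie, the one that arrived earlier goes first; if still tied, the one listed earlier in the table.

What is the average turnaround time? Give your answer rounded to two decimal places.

Gantt: | 104 0-5 | 103 5-13 | 104 13-16 | 101 16-18 | 102 18-22 |
Completion: 101=18  102=22  103=13  104=16
Turnaround (C−A): 101=16  102=17  103=8  104=16
Turnaround times: 101=16, 102=17, 103=8, 104=16
Average turnaround = (16+17+8+16) / 4 = 57/4 = 14.25

14.25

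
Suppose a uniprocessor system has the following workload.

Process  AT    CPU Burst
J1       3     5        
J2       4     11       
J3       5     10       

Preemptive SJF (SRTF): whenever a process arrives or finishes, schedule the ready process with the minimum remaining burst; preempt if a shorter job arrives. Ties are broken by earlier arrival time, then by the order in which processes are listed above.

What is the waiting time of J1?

Schedule: | idle 0-3 | J1 3-8 | J3 8-18 | J2 18-29 |
Completion: J1=8  J2=29  J3=18
Waiting(J1) = turnaround − burst = 5 − 5 = 0

0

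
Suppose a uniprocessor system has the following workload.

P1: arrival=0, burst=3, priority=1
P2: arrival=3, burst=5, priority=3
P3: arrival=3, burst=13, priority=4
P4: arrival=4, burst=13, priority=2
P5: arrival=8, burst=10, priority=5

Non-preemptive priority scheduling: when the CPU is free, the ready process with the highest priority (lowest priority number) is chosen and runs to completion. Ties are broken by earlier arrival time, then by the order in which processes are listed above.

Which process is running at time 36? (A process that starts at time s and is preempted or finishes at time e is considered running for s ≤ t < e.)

Timeline: | P1 0-3 | P2 3-8 | P4 8-21 | P3 21-34 | P5 34-44 |
Completion: P1=3  P2=8  P3=34  P4=21  P5=44
Turnaround (C−A): P1=3  P2=5  P3=31  P4=17  P5=36

P5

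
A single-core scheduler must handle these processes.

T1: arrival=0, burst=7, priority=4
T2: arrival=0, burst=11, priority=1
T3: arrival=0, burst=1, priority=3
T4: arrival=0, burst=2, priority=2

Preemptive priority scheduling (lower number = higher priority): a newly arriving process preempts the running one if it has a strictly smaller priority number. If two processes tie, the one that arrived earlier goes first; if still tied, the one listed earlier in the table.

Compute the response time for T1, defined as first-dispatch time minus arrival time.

14

Timeline: | T2 0-11 | T4 11-13 | T3 13-14 | T1 14-21 |
Completion: T1=21  T2=11  T3=14  T4=13
Response(T1) = first start − arrival = 14 − 0 = 14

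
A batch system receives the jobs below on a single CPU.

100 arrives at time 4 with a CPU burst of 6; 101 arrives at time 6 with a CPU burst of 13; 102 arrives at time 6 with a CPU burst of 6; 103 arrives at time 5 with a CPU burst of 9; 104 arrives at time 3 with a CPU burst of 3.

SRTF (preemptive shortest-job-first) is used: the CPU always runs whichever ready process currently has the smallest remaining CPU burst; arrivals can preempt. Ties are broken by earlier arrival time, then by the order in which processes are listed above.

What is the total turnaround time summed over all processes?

Gantt: | idle 0-3 | 104 3-6 | 100 6-12 | 102 12-18 | 103 18-27 | 101 27-40 |
Completion: 100=12  101=40  102=18  103=27  104=6
Turnaround (C−A): 100=8  101=34  102=12  103=22  104=3
Turnaround = completion − arrival: 100=8, 101=34, 102=12, 103=22, 104=3
Total turnaround = 8 + 34 + 12 + 22 + 3 = 79

79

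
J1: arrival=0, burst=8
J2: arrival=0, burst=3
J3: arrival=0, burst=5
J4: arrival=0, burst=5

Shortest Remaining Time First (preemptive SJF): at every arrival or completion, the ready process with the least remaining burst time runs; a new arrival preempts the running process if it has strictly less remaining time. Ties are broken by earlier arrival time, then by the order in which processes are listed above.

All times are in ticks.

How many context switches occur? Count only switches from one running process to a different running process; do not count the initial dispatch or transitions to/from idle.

3

Timeline: | J2 0-3 | J3 3-8 | J4 8-13 | J1 13-21 |
Completion: J1=21  J2=3  J3=8  J4=13
Turnaround (C−A): J1=21  J2=3  J3=8  J4=13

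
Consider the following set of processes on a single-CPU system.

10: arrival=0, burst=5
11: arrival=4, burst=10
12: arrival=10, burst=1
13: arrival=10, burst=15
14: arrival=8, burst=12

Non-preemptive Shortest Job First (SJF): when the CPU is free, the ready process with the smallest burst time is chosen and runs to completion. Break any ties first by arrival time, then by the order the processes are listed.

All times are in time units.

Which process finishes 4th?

Schedule: | 10 0-5 | 11 5-15 | 12 15-16 | 14 16-28 | 13 28-43 |
Completion: 10=5  11=15  12=16  13=43  14=28
Finish order: 10 → 11 → 12 → 14 → 13

14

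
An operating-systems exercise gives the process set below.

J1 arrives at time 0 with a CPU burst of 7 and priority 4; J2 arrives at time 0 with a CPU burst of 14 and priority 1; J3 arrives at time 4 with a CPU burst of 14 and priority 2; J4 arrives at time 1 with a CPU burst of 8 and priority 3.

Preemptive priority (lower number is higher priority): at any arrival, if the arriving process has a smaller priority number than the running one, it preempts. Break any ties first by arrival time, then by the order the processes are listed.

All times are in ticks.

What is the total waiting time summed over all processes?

73

Timeline: | J2 0-14 | J3 14-28 | J4 28-36 | J1 36-43 |
Completion: J1=43  J2=14  J3=28  J4=36
Turnaround (C−A): J1=43  J2=14  J3=24  J4=35
Waiting = turnaround − burst: J1=36, J2=0, J3=10, J4=27
Total waiting = 36 + 0 + 10 + 27 = 73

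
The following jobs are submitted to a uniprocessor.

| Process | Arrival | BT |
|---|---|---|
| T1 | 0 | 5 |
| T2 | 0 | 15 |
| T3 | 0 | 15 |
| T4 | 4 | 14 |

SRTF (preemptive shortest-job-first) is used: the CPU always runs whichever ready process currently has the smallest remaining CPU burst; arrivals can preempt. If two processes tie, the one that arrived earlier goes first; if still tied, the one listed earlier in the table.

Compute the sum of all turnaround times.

103

Schedule: | T1 0-5 | T4 5-19 | T2 19-34 | T3 34-49 |
Completion: T1=5  T2=34  T3=49  T4=19
Turnaround = completion − arrival: T1=5, T2=34, T3=49, T4=15
Total turnaround = 5 + 34 + 49 + 15 = 103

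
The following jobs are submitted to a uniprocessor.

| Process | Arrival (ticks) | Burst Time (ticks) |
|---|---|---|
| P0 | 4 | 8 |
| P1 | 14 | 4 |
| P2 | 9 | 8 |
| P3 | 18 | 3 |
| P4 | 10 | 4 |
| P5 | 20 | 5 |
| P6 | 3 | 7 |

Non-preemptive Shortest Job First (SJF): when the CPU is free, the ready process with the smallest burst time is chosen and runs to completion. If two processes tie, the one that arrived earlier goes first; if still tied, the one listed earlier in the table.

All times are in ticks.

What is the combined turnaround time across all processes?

Timeline: | idle 0-3 | P6 3-10 | P4 10-14 | P1 14-18 | P3 18-21 | P5 21-26 | P0 26-34 | P2 34-42 |
Completion: P0=34  P1=18  P2=42  P3=21  P4=14  P5=26  P6=10
Turnaround (C−A): P0=30  P1=4  P2=33  P3=3  P4=4  P5=6  P6=7
Turnaround = completion − arrival: P0=30, P1=4, P2=33, P3=3, P4=4, P5=6, P6=7
Total turnaround = 30 + 4 + 33 + 3 + 4 + 6 + 7 = 87

87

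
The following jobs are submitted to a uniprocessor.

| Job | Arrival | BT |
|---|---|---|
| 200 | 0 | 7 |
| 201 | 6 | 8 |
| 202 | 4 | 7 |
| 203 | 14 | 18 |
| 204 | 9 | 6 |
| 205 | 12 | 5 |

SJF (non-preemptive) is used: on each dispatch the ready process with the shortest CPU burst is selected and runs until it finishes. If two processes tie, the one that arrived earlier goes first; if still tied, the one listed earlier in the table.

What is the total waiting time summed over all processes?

53

Gantt: | 200 0-7 | 202 7-14 | 205 14-19 | 204 19-25 | 201 25-33 | 203 33-51 |
Completion: 200=7  201=33  202=14  203=51  204=25  205=19
Turnaround (C−A): 200=7  201=27  202=10  203=37  204=16  205=7
Waiting = turnaround − burst: 200=0, 201=19, 202=3, 203=19, 204=10, 205=2
Total waiting = 0 + 19 + 3 + 19 + 10 + 2 = 53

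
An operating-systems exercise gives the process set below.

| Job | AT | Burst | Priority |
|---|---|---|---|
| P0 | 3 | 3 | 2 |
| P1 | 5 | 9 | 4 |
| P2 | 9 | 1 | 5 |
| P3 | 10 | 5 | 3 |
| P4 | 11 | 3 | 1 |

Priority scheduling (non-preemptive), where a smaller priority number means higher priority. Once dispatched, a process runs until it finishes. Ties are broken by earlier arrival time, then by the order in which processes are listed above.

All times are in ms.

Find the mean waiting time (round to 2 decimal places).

5.40

Gantt: | idle 0-3 | P0 3-6 | P1 6-15 | P4 15-18 | P3 18-23 | P2 23-24 |
Completion: P0=6  P1=15  P2=24  P3=23  P4=18
Turnaround (C−A): P0=3  P1=10  P2=15  P3=13  P4=7
Waiting times: P0=0, P1=1, P2=14, P3=8, P4=4
Average waiting = (0+1+14+8+4) / 5 = 27/5 = 5.40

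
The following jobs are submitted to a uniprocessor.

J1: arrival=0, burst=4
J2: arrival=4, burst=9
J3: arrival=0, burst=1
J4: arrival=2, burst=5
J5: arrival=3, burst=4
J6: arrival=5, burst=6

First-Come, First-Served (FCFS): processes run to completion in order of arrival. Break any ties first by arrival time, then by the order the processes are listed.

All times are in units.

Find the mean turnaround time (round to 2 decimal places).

Schedule: | J1 0-4 | J3 4-5 | J4 5-10 | J5 10-14 | J2 14-23 | J6 23-29 |
Completion: J1=4  J2=23  J3=5  J4=10  J5=14  J6=29
Turnaround (C−A): J1=4  J2=19  J3=5  J4=8  J5=11  J6=24
Turnaround times: J1=4, J2=19, J3=5, J4=8, J5=11, J6=24
Average turnaround = (4+19+5+8+11+24) / 6 = 71/6 = 11.83

11.83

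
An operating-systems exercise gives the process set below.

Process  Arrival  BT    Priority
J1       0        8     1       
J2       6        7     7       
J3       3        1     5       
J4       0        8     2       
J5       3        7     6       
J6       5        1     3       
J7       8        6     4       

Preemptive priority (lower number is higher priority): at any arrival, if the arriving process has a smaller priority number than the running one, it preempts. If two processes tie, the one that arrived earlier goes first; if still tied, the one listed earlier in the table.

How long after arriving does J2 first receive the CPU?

Schedule: | J1 0-8 | J4 8-16 | J6 16-17 | J7 17-23 | J3 23-24 | J5 24-31 | J2 31-38 |
Completion: J1=8  J2=38  J3=24  J4=16  J5=31  J6=17  J7=23
Response(J2) = first start − arrival = 31 − 6 = 25

25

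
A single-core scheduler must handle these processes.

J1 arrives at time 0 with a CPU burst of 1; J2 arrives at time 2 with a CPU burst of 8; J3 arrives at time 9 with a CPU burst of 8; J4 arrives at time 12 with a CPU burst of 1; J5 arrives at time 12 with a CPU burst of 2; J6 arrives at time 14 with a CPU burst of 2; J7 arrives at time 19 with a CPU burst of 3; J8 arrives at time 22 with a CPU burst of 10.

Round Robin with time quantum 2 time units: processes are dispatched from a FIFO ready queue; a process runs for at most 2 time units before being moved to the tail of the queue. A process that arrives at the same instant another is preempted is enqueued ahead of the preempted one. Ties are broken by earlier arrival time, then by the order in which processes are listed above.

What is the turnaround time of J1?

Timeline: | J1 0-1 | idle 1-2 | J2 2-10 | J3 10-12 | J4 12-13 | J5 13-15 | J3 15-17 | J6 17-19 | J3 19-21 | J7 21-23 | J3 23-25 | J8 25-27 | J7 27-28 | J8 28-36 |
Completion: J1=1  J2=10  J3=25  J4=13  J5=15  J6=19  J7=28  J8=36
Turnaround(J1) = completion − arrival = 1 − 0 = 1

1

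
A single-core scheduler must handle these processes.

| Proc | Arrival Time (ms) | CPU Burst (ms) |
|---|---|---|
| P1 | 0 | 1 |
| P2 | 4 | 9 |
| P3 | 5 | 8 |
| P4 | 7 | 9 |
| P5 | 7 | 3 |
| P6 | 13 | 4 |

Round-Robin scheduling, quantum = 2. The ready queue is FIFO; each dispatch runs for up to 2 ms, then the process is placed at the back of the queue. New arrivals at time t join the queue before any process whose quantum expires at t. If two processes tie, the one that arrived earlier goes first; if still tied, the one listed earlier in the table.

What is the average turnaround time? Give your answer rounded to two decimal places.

20.50

Schedule: | P1 0-1 | idle 1-4 | P2 4-6 | P3 6-8 | P2 8-10 | P4 10-12 | P5 12-14 | P3 14-16 | P2 16-18 | P4 18-20 | P6 20-22 | P5 22-23 | P3 23-25 | P2 25-27 | P4 27-29 | P6 29-31 | P3 31-33 | P2 33-34 | P4 34-37 |
Completion: P1=1  P2=34  P3=33  P4=37  P5=23  P6=31
Turnaround (C−A): P1=1  P2=30  P3=28  P4=30  P5=16  P6=18
Turnaround times: P1=1, P2=30, P3=28, P4=30, P5=16, P6=18
Average turnaround = (1+30+28+30+16+18) / 6 = 123/6 = 20.50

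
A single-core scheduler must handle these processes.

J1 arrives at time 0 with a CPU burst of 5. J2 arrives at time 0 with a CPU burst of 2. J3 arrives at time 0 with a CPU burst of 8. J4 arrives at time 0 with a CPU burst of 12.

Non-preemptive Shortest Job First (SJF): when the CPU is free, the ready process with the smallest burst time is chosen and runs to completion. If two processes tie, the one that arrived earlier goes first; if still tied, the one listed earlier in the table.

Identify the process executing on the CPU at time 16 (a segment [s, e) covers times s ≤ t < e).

Gantt: | J2 0-2 | J1 2-7 | J3 7-15 | J4 15-27 |
Completion: J1=7  J2=2  J3=15  J4=27

J4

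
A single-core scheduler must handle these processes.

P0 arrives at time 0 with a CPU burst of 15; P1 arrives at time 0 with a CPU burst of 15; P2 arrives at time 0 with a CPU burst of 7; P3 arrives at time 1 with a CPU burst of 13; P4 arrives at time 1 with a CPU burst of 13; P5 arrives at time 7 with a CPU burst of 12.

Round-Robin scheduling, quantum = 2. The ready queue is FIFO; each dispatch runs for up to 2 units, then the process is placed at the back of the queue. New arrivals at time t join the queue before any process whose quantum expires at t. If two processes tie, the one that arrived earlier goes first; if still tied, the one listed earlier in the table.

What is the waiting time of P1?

60

Gantt: | P0 0-2 | P1 2-4 | P2 4-6 | P3 6-8 | P4 8-10 | P0 10-12 | P1 12-14 | P2 14-16 | P5 16-18 | P3 18-20 | P4 20-22 | P0 22-24 | P1 24-26 | P2 26-28 | P5 28-30 | P3 30-32 | P4 32-34 | P0 34-36 | P1 36-38 | P2 38-39 | P5 39-41 | P3 41-43 | P4 43-45 | P0 45-47 | P1 47-49 | P5 49-51 | P3 51-53 | P4 53-55 | P0 55-57 | P1 57-59 | P5 59-61 | P3 61-63 | P4 63-65 | P0 65-67 | P1 67-69 | P5 69-71 | P3 71-72 | P4 72-73 | P0 73-74 | P1 74-75 |
Completion: P0=74  P1=75  P2=39  P3=72  P4=73  P5=71
Turnaround (C−A): P0=74  P1=75  P2=39  P3=71  P4=72  P5=64
Waiting(P1) = turnaround − burst = 75 − 15 = 60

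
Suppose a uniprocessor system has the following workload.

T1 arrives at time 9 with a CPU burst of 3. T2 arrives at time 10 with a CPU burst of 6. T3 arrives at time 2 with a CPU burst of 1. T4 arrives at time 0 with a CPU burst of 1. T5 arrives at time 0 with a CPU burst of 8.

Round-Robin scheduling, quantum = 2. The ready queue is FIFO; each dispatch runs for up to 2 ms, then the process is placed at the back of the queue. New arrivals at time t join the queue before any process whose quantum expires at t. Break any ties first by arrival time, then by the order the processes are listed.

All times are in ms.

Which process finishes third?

Gantt: | T4 0-1 | T5 1-3 | T3 3-4 | T5 4-10 | T1 10-12 | T2 12-14 | T1 14-15 | T2 15-19 |
Completion: T1=15  T2=19  T3=4  T4=1  T5=10
Turnaround (C−A): T1=6  T2=9  T3=2  T4=1  T5=10
Finish order: T4 → T3 → T5 → T1 → T2

T5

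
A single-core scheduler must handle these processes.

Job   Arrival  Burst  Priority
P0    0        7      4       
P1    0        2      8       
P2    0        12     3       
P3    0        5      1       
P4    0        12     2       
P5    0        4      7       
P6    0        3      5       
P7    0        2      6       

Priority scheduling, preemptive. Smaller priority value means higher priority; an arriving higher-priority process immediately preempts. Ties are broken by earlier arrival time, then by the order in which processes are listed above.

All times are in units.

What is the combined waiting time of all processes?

212

Schedule: | P3 0-5 | P4 5-17 | P2 17-29 | P0 29-36 | P6 36-39 | P7 39-41 | P5 41-45 | P1 45-47 |
Completion: P0=36  P1=47  P2=29  P3=5  P4=17  P5=45  P6=39  P7=41
Turnaround (C−A): P0=36  P1=47  P2=29  P3=5  P4=17  P5=45  P6=39  P7=41
Waiting = turnaround − burst: P0=29, P1=45, P2=17, P3=0, P4=5, P5=41, P6=36, P7=39
Total waiting = 29 + 45 + 17 + 0 + 5 + 41 + 36 + 39 = 212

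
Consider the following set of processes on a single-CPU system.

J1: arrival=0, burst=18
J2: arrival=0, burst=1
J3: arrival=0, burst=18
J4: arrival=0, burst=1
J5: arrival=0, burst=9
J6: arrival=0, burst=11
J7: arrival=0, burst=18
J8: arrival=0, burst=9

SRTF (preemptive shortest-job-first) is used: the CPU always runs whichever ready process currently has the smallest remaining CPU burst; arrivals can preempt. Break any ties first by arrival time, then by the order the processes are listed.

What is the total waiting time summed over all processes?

Schedule: | J2 0-1 | J4 1-2 | J5 2-11 | J8 11-20 | J6 20-31 | J1 31-49 | J3 49-67 | J7 67-85 |
Completion: J1=49  J2=1  J3=67  J4=2  J5=11  J6=31  J7=85  J8=20
Turnaround (C−A): J1=49  J2=1  J3=67  J4=2  J5=11  J6=31  J7=85  J8=20
Waiting = turnaround − burst: J1=31, J2=0, J3=49, J4=1, J5=2, J6=20, J7=67, J8=11
Total waiting = 31 + 0 + 49 + 1 + 2 + 20 + 67 + 11 = 181

181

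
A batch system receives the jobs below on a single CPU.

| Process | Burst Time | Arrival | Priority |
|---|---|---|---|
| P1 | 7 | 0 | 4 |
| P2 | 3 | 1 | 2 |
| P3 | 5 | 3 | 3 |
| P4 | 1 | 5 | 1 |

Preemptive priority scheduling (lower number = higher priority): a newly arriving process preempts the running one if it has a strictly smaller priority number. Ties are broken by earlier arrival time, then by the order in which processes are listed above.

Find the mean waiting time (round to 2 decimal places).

2.75

Timeline: | P1 0-1 | P2 1-4 | P3 4-5 | P4 5-6 | P3 6-10 | P1 10-16 |
Completion: P1=16  P2=4  P3=10  P4=6
Turnaround (C−A): P1=16  P2=3  P3=7  P4=1
Waiting times: P1=9, P2=0, P3=2, P4=0
Average waiting = (9+0+2+0) / 4 = 11/4 = 2.75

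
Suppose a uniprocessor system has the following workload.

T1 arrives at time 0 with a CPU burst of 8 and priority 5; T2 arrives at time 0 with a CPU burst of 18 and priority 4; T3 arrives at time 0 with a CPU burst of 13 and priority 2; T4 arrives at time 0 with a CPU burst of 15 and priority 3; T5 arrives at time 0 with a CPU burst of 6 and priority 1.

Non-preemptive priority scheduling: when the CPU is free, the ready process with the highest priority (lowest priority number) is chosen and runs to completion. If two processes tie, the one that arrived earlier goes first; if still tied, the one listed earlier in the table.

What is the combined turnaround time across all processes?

Schedule: | T5 0-6 | T3 6-19 | T4 19-34 | T2 34-52 | T1 52-60 |
Completion: T1=60  T2=52  T3=19  T4=34  T5=6
Turnaround (C−A): T1=60  T2=52  T3=19  T4=34  T5=6
Turnaround = completion − arrival: T1=60, T2=52, T3=19, T4=34, T5=6
Total turnaround = 60 + 52 + 19 + 34 + 6 = 171

171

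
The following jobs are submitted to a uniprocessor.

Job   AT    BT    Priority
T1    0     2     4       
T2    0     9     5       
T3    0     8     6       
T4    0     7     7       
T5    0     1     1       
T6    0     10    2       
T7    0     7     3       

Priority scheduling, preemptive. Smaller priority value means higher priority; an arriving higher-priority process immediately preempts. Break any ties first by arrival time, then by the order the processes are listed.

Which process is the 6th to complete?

T3

Gantt: | T5 0-1 | T6 1-11 | T7 11-18 | T1 18-20 | T2 20-29 | T3 29-37 | T4 37-44 |
Completion: T1=20  T2=29  T3=37  T4=44  T5=1  T6=11  T7=18
Turnaround (C−A): T1=20  T2=29  T3=37  T4=44  T5=1  T6=11  T7=18
Finish order: T5 → T6 → T7 → T1 → T2 → T3 → T4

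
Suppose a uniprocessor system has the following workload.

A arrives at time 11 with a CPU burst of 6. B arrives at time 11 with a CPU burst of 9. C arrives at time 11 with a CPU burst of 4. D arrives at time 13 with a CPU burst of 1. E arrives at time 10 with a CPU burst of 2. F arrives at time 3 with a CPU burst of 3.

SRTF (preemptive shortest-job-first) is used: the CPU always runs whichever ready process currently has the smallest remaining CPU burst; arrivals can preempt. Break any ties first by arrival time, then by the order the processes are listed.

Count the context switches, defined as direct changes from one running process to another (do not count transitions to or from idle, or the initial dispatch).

Schedule: | idle 0-3 | F 3-6 | idle 6-10 | E 10-12 | C 12-13 | D 13-14 | C 14-17 | A 17-23 | B 23-32 |
Completion: A=23  B=32  C=17  D=14  E=12  F=6
Turnaround (C−A): A=12  B=21  C=6  D=1  E=2  F=3

5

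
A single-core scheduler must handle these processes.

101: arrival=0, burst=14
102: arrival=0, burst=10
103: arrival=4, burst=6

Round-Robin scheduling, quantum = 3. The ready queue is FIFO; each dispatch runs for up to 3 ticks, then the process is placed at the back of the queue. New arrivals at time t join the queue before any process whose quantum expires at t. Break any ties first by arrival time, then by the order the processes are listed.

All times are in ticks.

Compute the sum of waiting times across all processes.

Timeline: | 101 0-3 | 102 3-6 | 101 6-9 | 103 9-12 | 102 12-15 | 101 15-18 | 103 18-21 | 102 21-24 | 101 24-27 | 102 27-28 | 101 28-30 |
Completion: 101=30  102=28  103=21
Turnaround (C−A): 101=30  102=28  103=17
Waiting = turnaround − burst: 101=16, 102=18, 103=11
Total waiting = 16 + 18 + 11 = 45

45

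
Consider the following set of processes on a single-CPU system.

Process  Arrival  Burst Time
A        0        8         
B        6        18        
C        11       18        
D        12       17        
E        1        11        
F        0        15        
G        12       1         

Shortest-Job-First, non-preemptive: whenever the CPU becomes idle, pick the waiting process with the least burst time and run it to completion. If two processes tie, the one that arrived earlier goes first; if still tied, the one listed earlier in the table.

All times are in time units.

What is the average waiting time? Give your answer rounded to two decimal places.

23.14

Gantt: | A 0-8 | E 8-19 | G 19-20 | F 20-35 | D 35-52 | B 52-70 | C 70-88 |
Completion: A=8  B=70  C=88  D=52  E=19  F=35  G=20
Turnaround (C−A): A=8  B=64  C=77  D=40  E=18  F=35  G=8
Waiting times: A=0, B=46, C=59, D=23, E=7, F=20, G=7
Average waiting = (0+46+59+23+7+20+7) / 7 = 162/7 = 23.14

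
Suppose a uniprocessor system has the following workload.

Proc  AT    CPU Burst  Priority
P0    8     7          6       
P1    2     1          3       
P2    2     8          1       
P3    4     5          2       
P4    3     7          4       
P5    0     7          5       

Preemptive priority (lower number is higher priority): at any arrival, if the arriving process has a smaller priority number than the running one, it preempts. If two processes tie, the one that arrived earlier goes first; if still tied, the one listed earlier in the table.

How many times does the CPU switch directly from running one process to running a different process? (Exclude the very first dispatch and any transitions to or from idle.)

Timeline: | P5 0-2 | P2 2-10 | P3 10-15 | P1 15-16 | P4 16-23 | P5 23-28 | P0 28-35 |
Completion: P0=35  P1=16  P2=10  P3=15  P4=23  P5=28
Turnaround (C−A): P0=27  P1=14  P2=8  P3=11  P4=20  P5=28

6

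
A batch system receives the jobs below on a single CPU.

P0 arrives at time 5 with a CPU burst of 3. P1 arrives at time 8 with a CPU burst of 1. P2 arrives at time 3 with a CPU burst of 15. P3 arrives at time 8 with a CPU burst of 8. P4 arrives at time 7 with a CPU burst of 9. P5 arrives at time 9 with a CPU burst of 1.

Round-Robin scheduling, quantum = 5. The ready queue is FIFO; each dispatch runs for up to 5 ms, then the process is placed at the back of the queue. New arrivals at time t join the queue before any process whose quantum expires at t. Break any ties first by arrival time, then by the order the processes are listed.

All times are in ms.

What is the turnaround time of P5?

19

Schedule: | idle 0-3 | P2 3-8 | P0 8-11 | P4 11-16 | P1 16-17 | P3 17-22 | P2 22-27 | P5 27-28 | P4 28-32 | P3 32-35 | P2 35-40 |
Completion: P0=11  P1=17  P2=40  P3=35  P4=32  P5=28
Turnaround (C−A): P0=6  P1=9  P2=37  P3=27  P4=25  P5=19
Turnaround(P5) = completion − arrival = 28 − 9 = 19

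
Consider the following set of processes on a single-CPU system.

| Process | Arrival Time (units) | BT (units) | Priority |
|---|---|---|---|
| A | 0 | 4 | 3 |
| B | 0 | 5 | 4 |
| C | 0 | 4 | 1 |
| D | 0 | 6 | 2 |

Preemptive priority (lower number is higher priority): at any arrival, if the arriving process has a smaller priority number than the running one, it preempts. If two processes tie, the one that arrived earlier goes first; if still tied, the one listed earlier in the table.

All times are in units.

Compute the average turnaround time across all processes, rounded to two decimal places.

Timeline: | C 0-4 | D 4-10 | A 10-14 | B 14-19 |
Completion: A=14  B=19  C=4  D=10
Turnaround (C−A): A=14  B=19  C=4  D=10
Turnaround times: A=14, B=19, C=4, D=10
Average turnaround = (14+19+4+10) / 4 = 47/4 = 11.75

11.75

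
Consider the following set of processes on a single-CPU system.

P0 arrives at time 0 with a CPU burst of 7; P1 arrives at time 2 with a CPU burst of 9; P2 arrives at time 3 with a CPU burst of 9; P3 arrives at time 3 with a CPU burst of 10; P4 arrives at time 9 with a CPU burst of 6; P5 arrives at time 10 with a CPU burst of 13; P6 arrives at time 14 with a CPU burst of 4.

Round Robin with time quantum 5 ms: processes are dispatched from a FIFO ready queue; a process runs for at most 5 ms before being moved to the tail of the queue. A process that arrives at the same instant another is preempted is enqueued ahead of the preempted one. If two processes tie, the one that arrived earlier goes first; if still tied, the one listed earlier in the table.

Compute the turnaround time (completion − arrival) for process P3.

46

Gantt: | P0 0-5 | P1 5-10 | P2 10-15 | P3 15-20 | P0 20-22 | P4 22-27 | P5 27-32 | P1 32-36 | P6 36-40 | P2 40-44 | P3 44-49 | P4 49-50 | P5 50-58 |
Completion: P0=22  P1=36  P2=44  P3=49  P4=50  P5=58  P6=40
Turnaround(P3) = completion − arrival = 49 − 3 = 46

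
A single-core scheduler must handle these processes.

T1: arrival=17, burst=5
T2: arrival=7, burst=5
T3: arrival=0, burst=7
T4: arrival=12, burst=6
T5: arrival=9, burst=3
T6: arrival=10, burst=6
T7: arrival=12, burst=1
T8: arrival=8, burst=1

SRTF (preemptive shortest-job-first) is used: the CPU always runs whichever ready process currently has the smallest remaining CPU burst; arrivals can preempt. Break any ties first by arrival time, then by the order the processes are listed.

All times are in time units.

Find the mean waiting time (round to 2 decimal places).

4.13

Schedule: | T3 0-7 | T2 7-8 | T8 8-9 | T5 9-12 | T7 12-13 | T2 13-17 | T1 17-22 | T6 22-28 | T4 28-34 |
Completion: T1=22  T2=17  T3=7  T4=34  T5=12  T6=28  T7=13  T8=9
Waiting times: T1=0, T2=5, T3=0, T4=16, T5=0, T6=12, T7=0, T8=0
Average waiting = (0+5+0+16+0+12+0+0) / 8 = 33/8 = 4.13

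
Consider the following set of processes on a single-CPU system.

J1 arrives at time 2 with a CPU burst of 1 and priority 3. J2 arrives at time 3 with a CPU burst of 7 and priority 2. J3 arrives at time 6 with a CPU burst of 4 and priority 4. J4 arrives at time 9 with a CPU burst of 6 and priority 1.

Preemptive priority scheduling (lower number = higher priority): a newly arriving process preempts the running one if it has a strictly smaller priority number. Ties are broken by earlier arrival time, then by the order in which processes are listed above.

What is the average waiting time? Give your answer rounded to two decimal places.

4.00

Schedule: | idle 0-2 | J1 2-3 | J2 3-9 | J4 9-15 | J2 15-16 | J3 16-20 |
Completion: J1=3  J2=16  J3=20  J4=15
Turnaround (C−A): J1=1  J2=13  J3=14  J4=6
Waiting times: J1=0, J2=6, J3=10, J4=0
Average waiting = (0+6+10+0) / 4 = 16/4 = 4.00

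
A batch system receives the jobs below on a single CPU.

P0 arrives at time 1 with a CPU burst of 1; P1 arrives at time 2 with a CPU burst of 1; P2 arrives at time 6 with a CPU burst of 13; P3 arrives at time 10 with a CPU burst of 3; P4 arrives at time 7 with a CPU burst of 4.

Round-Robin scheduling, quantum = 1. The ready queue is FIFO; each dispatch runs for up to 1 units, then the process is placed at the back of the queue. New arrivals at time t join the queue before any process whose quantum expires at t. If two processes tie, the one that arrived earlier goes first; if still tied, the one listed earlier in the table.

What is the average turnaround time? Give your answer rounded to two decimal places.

Gantt: | idle 0-1 | P0 1-2 | P1 2-3 | idle 3-6 | P2 6-7 | P4 7-8 | P2 8-9 | P4 9-10 | P2 10-11 | P3 11-12 | P4 12-13 | P2 13-14 | P3 14-15 | P4 15-16 | P2 16-17 | P3 17-18 | P2 18-26 |
Completion: P0=2  P1=3  P2=26  P3=18  P4=16
Turnaround (C−A): P0=1  P1=1  P2=20  P3=8  P4=9
Turnaround times: P0=1, P1=1, P2=20, P3=8, P4=9
Average turnaround = (1+1+20+8+9) / 5 = 39/5 = 7.80

7.80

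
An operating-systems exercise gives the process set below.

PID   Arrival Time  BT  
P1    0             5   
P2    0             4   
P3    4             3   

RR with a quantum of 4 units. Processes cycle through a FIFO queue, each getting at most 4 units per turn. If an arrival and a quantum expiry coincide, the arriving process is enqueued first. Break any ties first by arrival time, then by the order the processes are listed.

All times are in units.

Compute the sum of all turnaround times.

Schedule: | P1 0-4 | P2 4-8 | P3 8-11 | P1 11-12 |
Completion: P1=12  P2=8  P3=11
Turnaround (C−A): P1=12  P2=8  P3=7
Turnaround = completion − arrival: P1=12, P2=8, P3=7
Total turnaround = 12 + 8 + 7 = 27

27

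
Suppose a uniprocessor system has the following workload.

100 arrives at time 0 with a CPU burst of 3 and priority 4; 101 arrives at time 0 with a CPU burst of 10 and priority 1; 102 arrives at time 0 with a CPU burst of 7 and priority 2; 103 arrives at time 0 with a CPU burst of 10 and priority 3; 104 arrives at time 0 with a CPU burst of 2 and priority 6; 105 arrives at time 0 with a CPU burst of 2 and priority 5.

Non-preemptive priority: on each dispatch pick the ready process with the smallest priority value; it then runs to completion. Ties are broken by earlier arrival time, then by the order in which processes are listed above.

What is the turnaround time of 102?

Gantt: | 101 0-10 | 102 10-17 | 103 17-27 | 100 27-30 | 105 30-32 | 104 32-34 |
Completion: 100=30  101=10  102=17  103=27  104=34  105=32
Turnaround (C−A): 100=30  101=10  102=17  103=27  104=34  105=32
Turnaround(102) = completion − arrival = 17 − 0 = 17

17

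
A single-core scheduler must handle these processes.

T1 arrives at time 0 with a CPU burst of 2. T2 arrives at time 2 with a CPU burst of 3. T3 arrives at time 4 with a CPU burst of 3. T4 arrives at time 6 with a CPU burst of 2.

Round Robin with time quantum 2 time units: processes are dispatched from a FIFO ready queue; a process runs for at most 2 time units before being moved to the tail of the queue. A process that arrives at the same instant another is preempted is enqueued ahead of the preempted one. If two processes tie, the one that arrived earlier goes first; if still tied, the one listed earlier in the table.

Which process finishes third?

Gantt: | T1 0-2 | T2 2-4 | T3 4-6 | T2 6-7 | T4 7-9 | T3 9-10 |
Completion: T1=2  T2=7  T3=10  T4=9
Turnaround (C−A): T1=2  T2=5  T3=6  T4=3
Finish order: T1 → T2 → T4 → T3

T4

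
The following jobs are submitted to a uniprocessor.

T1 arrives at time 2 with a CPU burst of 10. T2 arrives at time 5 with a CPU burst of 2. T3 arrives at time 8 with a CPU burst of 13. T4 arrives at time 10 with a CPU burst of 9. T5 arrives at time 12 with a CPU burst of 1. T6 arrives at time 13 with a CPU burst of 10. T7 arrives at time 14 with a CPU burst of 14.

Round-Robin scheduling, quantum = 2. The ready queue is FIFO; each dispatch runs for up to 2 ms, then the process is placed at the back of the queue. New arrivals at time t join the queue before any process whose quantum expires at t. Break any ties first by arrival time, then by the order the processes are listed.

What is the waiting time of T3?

36

Gantt: | idle 0-2 | T1 2-6 | T2 6-8 | T1 8-10 | T3 10-12 | T4 12-14 | T1 14-16 | T5 16-17 | T3 17-19 | T6 19-21 | T7 21-23 | T4 23-25 | T1 25-27 | T3 27-29 | T6 29-31 | T7 31-33 | T4 33-35 | T3 35-37 | T6 37-39 | T7 39-41 | T4 41-43 | T3 43-45 | T6 45-47 | T7 47-49 | T4 49-50 | T3 50-52 | T6 52-54 | T7 54-56 | T3 56-57 | T7 57-61 |
Completion: T1=27  T2=8  T3=57  T4=50  T5=17  T6=54  T7=61
Waiting(T3) = turnaround − burst = 49 − 13 = 36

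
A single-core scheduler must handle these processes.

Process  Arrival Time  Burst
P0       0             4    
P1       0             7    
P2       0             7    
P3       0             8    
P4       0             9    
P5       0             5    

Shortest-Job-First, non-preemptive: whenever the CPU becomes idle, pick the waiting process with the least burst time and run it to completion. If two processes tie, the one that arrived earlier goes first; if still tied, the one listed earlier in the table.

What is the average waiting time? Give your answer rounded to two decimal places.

13.83

Schedule: | P0 0-4 | P5 4-9 | P1 9-16 | P2 16-23 | P3 23-31 | P4 31-40 |
Completion: P0=4  P1=16  P2=23  P3=31  P4=40  P5=9
Turnaround (C−A): P0=4  P1=16  P2=23  P3=31  P4=40  P5=9
Waiting times: P0=0, P1=9, P2=16, P3=23, P4=31, P5=4
Average waiting = (0+9+16+23+31+4) / 6 = 83/6 = 13.83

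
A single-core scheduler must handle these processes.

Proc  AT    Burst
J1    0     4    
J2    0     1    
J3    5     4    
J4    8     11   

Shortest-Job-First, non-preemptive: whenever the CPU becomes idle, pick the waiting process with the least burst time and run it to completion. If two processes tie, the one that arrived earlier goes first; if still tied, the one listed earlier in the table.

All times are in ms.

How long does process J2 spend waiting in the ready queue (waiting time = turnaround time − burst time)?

0

Schedule: | J2 0-1 | J1 1-5 | J3 5-9 | J4 9-20 |
Completion: J1=5  J2=1  J3=9  J4=20
Turnaround (C−A): J1=5  J2=1  J3=4  J4=12
Waiting(J2) = turnaround − burst = 1 − 1 = 0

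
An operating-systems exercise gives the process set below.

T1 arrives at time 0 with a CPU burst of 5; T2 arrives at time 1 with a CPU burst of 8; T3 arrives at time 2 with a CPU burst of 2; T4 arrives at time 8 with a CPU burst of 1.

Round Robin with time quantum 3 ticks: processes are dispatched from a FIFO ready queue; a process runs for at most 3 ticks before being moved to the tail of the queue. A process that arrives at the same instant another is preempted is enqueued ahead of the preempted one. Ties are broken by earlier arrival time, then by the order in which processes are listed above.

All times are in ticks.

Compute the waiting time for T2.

Gantt: | T1 0-3 | T2 3-6 | T3 6-8 | T1 8-10 | T2 10-13 | T4 13-14 | T2 14-16 |
Completion: T1=10  T2=16  T3=8  T4=14
Waiting(T2) = turnaround − burst = 15 − 8 = 7

7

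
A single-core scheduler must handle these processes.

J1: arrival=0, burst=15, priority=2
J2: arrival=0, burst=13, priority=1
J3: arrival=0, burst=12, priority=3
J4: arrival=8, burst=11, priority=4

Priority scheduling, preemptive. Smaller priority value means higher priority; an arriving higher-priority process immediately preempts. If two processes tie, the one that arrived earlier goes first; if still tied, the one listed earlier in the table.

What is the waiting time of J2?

Schedule: | J2 0-13 | J1 13-28 | J3 28-40 | J4 40-51 |
Completion: J1=28  J2=13  J3=40  J4=51
Turnaround (C−A): J1=28  J2=13  J3=40  J4=43
Waiting(J2) = turnaround − burst = 13 − 13 = 0

0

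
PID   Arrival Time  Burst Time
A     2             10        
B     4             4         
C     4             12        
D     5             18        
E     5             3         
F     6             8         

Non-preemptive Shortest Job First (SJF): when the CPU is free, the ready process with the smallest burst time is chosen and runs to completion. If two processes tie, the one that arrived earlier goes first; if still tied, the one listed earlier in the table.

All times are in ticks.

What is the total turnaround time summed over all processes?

143

Schedule: | idle 0-2 | A 2-12 | E 12-15 | B 15-19 | F 19-27 | C 27-39 | D 39-57 |
Completion: A=12  B=19  C=39  D=57  E=15  F=27
Turnaround = completion − arrival: A=10, B=15, C=35, D=52, E=10, F=21
Total turnaround = 10 + 15 + 35 + 52 + 10 + 21 = 143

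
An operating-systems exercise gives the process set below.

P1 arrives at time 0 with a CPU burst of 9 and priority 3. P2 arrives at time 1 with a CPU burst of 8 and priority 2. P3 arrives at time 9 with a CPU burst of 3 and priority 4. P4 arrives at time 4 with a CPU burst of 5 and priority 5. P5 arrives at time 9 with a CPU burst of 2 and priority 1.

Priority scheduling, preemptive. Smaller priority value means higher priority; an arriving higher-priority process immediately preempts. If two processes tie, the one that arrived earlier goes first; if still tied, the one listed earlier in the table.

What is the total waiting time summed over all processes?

38

Schedule: | P1 0-1 | P2 1-9 | P5 9-11 | P1 11-19 | P3 19-22 | P4 22-27 |
Completion: P1=19  P2=9  P3=22  P4=27  P5=11
Waiting = turnaround − burst: P1=10, P2=0, P3=10, P4=18, P5=0
Total waiting = 10 + 0 + 10 + 18 + 0 = 38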